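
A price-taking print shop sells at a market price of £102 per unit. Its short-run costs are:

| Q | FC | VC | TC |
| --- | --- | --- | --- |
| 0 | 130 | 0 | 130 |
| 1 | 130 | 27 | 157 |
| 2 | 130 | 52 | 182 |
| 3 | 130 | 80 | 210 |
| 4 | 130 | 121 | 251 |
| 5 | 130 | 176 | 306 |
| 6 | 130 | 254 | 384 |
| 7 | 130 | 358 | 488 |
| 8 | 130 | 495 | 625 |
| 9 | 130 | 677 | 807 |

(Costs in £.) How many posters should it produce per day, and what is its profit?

Compute π = P·Q − TC at each output: Q=0: -130; Q=1: -55; Q=2: 22; Q=3: 96; Q=4: 157; Q=5: 204; Q=6: 228; Q=7: 226; Q=8: 191; Q=9: 111.
Profit is maximized at Q = 6. AVC there is 254/6 = £42.33 ≤ P, so producing beats shutting down (which would give -£130).

Q = 6; profit = £228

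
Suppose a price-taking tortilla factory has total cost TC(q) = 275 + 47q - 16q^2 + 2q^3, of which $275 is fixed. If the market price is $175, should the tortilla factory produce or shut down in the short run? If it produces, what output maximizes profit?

Variable cost is VC = 47q - 16q^2 + 2q^3, so AVC = VC/q = 47 - 16q + 2q^2 and MC = dTC/dq = 47 - 32q + 6q^2.
AVC is minimized where dAVC/dq = -16 + 4q = 0, at q = 4; min AVC = 47 - 16·4 + 2·4^2 = $15.
Since P = $175 ≥ min AVC = $15, price covers variable cost and the firm should produce.
Solving P = MC: -128 - 32q + 6q^2 = 0 ⇒ q = -8/3 or 8. On the upward-sloping branch, q* = 8.
Check: AVC at q = 8 is $47 ≤ P, so revenue covers variable cost.
Profit = P·q − TC = 175·8 − 651 = $749.

Produce at q = 8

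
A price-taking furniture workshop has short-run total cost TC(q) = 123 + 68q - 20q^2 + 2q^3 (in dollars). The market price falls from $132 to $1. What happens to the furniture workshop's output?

AVC = 68 - 20q + 2q^2, minimized at q = 5 where min AVC = $18. MC = 68 - 40q + 6q^2.
With P = $132 above the shutdown price, P = MC gives q = 8.
At P = $1 < min AVC = $18, price no longer covers variable cost at any output, so the firm shuts down: q = 0.

Output falls from 8 to 0 (the firm shuts down)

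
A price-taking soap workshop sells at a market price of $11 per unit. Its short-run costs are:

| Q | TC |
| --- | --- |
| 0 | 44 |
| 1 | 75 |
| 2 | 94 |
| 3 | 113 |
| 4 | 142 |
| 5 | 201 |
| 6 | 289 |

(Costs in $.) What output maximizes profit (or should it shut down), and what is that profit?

Tabulate TR − TC: Q=0: -44; Q=1: -64; Q=2: -72; Q=3: -80; Q=4: -98; Q=5: -146; Q=6: -223.
Profit is highest at Q = 0. Equivalently, the lowest AVC in the table is 69/3 ≈ $23 at Q = 3, and P = $11 falls below it — price never covers variable cost, so the firm shuts down and loses only its fixed cost.

Q = 0 (shut down); profit = -$44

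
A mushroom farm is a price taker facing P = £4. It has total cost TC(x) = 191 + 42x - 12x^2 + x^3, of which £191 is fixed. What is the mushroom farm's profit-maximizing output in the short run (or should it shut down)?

Shut down

From TC, MC = TC'(x) = 42 - 24x + 3x^2 and AVC = VC/x = 42 - 12x + x^2.
The AVC parabola has its vertex at x = 12/2 = 6, where AVC = 42 - 12·6 + 6^2 = £6.
Since P = £4 < min AVC = £6, price fails to cover variable cost at any output.
The firm minimizes its loss by shutting down and losing only its fixed cost of £191.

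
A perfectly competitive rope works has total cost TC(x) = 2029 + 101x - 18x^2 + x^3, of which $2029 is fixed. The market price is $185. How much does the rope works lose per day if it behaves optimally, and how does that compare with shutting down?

AVC = 101 - 18x + x^2 has its minimum $20 at x = 9; price $185 clears that bar, so the firm operates.
MC = 101 - 36x + 3x^2. Setting P = MC and taking the root on the rising branch gives x* = 14.
TR = 185·14 = 2590. TC = 2029 + 630 = 2659. Profit = 2590 − 2659 = -$69.
Shutting down would mean losing the fixed cost of $2029, so operating at a loss of $69 is better by $1960.

Profit = -$69 at x = 14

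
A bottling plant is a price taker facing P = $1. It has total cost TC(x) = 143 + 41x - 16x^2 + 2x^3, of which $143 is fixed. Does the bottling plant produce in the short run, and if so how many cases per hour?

Variable cost is VC = 41x - 16x^2 + 2x^3, so AVC = VC/x = 41 - 16x + 2x^2 and MC = dTC/dx = 41 - 32x + 6x^2.
AVC hits its minimum where MC = AVC, at x = 4, giving min AVC = 41 - 16·4 + 2·4^2 = $9.
Since P = $1 < min AVC = $9, price fails to cover variable cost at any output.
Best response: produce nothing and absorb the $143 fixed cost.

Shut down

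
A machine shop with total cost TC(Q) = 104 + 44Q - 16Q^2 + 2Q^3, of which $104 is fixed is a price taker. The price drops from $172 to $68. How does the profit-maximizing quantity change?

MC = 44 - 32Q + 6Q^2; the shutdown threshold is min AVC = $12 (at Q = 4).
At P = $172 ≥ min AVC, set P = MC on the rising branch: Q = 8.
At P = $68 ≥ min AVC, set P = MC: Q = 6. The firm stays open but cuts output.

Output falls from 8 to 6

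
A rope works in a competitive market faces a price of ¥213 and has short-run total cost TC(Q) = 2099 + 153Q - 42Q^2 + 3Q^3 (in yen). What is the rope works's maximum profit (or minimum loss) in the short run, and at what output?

AVC = 153 - 42Q + 3Q^2; min AVC = ¥6 at Q = 7. Since P = ¥213 ≥ min AVC, the firm produces.
With MC = 153 - 84Q + 9Q^2, P = MC on the upward-sloping part at Q* = 10.
TR = 213·10 = 2130. TC = 2099 + 330 = 2429. Profit = 2130 − 2429 = -¥299.
Shutting down would mean losing the fixed cost of ¥2099, so operating at a loss of ¥299 is better by ¥1800.

Profit = -¥299 at Q = 10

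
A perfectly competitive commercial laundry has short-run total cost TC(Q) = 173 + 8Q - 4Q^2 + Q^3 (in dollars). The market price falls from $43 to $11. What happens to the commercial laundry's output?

AVC = 8 - 4Q + Q^2, minimized at Q = 2 where min AVC = $4. MC = 8 - 8Q + 3Q^2.
With P = $43 above the shutdown price, P = MC gives Q = 5.
At P = $11 ≥ min AVC, set P = MC: Q = 3. The firm stays open but cuts output.

Output falls from 5 to 3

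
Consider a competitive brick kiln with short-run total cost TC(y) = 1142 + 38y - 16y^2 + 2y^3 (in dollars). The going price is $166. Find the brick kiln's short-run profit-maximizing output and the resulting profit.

Profit = -$118 at y = 8

AVC = 38 - 16y + 2y^2 has its minimum $6 at y = 4; price $166 clears that bar, so the firm operates.
MC = 38 - 32y + 6y^2. Setting P = MC and taking the root on the rising branch gives y* = 8.
TR = 166·8 = 1328. TC = 1142 + 304 = 1446. Profit = 1328 − 1446 = -$118.
That loss of $118 beats the $1142 the firm would lose by shutting down; producing recovers $1024 of fixed cost.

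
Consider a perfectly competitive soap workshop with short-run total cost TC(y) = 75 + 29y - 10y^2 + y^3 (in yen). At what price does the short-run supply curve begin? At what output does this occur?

¥4 per unit, at y = 5

The shutdown price is the minimum of AVC. VC = 29y - 10y^2 + y^3, so AVC = 29 - 10y + y^2.
dAVC/dy = -10 + 2y = 0 gives y = 5. min AVC = 29 - 10·5 + 5^2 = 4.
The firm shuts down for any P below ¥4.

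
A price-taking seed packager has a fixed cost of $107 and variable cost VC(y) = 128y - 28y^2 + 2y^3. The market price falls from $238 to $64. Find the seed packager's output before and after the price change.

Output falls from 11 to 8

AVC = 128 - 28y + 2y^2, minimized at y = 7 where min AVC = $30. MC = 128 - 56y + 6y^2.
At P = $238 ≥ min AVC, set P = MC on the rising branch: y = 11.
At P = $64 ≥ min AVC, set P = MC: y = 8. The firm stays open but cuts output.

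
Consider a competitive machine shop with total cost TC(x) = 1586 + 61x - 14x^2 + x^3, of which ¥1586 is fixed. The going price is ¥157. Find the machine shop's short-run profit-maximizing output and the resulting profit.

Profit = -¥146 at x = 12

AVC = 61 - 14x + x^2 has its minimum ¥12 at x = 7; price ¥157 clears that bar, so the firm operates.
With MC = 61 - 28x + 3x^2, P = MC on the upward-sloping part at x* = 12.
TR = 157·12 = 1884. TC = 1586 + 444 = 2030. Profit = 1884 − 2030 = -¥146.
That loss of ¥146 beats the ¥1586 the firm would lose by shutting down; producing recovers ¥1440 of fixed cost.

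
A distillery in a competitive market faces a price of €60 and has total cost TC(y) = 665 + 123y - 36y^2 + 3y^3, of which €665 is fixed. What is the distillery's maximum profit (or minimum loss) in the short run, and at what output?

Profit = -€371 at y = 7

AVC = 123 - 36y + 3y^2; min AVC = €15 at y = 6. Since P = €60 ≥ min AVC, the firm produces.
With MC = 123 - 72y + 9y^2, P = MC on the upward-sloping part at y* = 7.
TR = 60·7 = 420. TC = 665 + 126 = 791. Profit = 420 − 791 = -€371.
That loss of €371 beats the €665 the firm would lose by shutting down; producing recovers €294 of fixed cost.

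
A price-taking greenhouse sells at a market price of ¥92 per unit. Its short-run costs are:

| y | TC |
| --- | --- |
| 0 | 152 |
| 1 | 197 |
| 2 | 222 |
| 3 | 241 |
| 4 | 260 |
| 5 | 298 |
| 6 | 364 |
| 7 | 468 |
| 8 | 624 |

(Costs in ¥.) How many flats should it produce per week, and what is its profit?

Profit at each row (π = 92y − TC): y=0: -152; y=1: -105; y=2: -38; y=3: 35; y=4: 108; y=5: 162; y=6: 188; y=7: 176; y=8: 112.
Profit is maximized at y = 6. AVC there is 212/6 = ¥35.33 ≤ P, so producing beats shutting down (which would give -¥152).

y = 6; profit = ¥188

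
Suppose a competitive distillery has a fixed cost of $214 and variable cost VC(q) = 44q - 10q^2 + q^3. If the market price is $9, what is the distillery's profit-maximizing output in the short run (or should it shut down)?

Shut down

Strip out fixed cost: VC = 44q - 10q^2 + q^3. Then AVC = 44 - 10q + q^2 and MC = 44 - 20q + 3q^2.
The AVC parabola has its vertex at q = 10/2 = 5, where AVC = 44 - 10·5 + 5^2 = $19.
With P < min AVC ($9 < $19), every unit sold adds to the loss.
Best response: produce nothing and absorb the $214 fixed cost.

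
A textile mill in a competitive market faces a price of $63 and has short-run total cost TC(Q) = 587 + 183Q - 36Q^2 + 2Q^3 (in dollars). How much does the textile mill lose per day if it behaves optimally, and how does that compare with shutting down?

Profit = -$187 at Q = 10

AVC = 183 - 36Q + 2Q^2 has its minimum $21 at Q = 9; price $63 clears that bar, so the firm operates.
MC = 183 - 72Q + 6Q^2. Setting P = MC and taking the root on the rising branch gives Q* = 10.
TR = 63·10 = 630. TC = 587 + 230 = 817. Profit = 630 − 817 = -$187.
Shutting down would mean losing the fixed cost of $587, so operating at a loss of $187 is better by $400.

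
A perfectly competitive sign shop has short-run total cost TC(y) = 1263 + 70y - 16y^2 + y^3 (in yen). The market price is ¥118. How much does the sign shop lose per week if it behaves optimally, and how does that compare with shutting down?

AVC = 70 - 16y + y^2 has its minimum ¥6 at y = 8; price ¥118 clears that bar, so the firm operates.
With MC = 70 - 32y + 3y^2, P = MC on the upward-sloping part at y* = 12.
TR = 118·12 = 1416. TC = 1263 + 264 = 1527. Profit = 1416 − 1527 = -¥111.
That loss of ¥111 beats the ¥1263 the firm would lose by shutting down; producing recovers ¥1152 of fixed cost.

Profit = -¥111 at y = 12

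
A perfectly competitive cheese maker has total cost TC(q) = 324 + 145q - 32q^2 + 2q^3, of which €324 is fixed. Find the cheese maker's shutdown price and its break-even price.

AVC = 145 - 32q + 2q^2; minimized at q = 8, giving min AVC = €17. That is the shutdown price.
ATC = 324/q + 145 - 32q + 2q^2. Setting dATC/dq = −324/q^2 − 32 + 4q = 0 gives q = 9 (since 4·9^3 − 32·9^2 = 324).
min ATC = 324/9 + 145 − 32·9 + 2·9^2 = €55. That is the break-even price.
Between these two prices the firm operates at a loss; above €55 it earns a profit.

Shutdown price = €17; break-even price = €55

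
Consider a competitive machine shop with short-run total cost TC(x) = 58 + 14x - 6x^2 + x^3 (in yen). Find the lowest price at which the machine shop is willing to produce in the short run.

The shutdown price is the minimum of AVC. VC = 14x - 6x^2 + x^3, so AVC = 14 - 6x + x^2.
At the minimum of AVC, MC = AVC. MC = 14 - 12x + 3x^2; setting MC = AVC gives 2x^2 - 6x = 0, so x = 3. min AVC = 5.
For P < ¥5 the firm produces nothing.

¥5 per unit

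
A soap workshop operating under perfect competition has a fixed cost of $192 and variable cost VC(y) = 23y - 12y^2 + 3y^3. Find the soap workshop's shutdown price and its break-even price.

AVC = 23 - 12y + 3y^2; minimized at y = 2, giving min AVC = $11. That is the shutdown price.
ATC = 192/y + 23 - 12y + 3y^2. Setting dATC/dy = −192/y^2 − 12 + 6y = 0 gives y = 4 (since 6·4^3 − 12·4^2 = 192).
min ATC = 192/4 + 23 − 12·4 + 3·4^2 = $71. That is the break-even price.
Between these two prices the firm operates at a loss; above $71 it earns a profit.

Shutdown price = $11; break-even price = $71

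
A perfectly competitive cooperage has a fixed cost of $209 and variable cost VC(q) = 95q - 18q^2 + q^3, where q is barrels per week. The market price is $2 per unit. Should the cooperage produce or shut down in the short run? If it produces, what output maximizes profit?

Shut down

From TC, MC = TC'(q) = 95 - 36q + 3q^2 and AVC = VC/q = 95 - 18q + q^2.
AVC is minimized where dAVC/dq = -18 + 2q = 0, at q = 9; min AVC = 95 - 18·9 + 9^2 = $14.
Since P = $2 < min AVC = $14, price fails to cover variable cost at any output.
Shutting down limits the loss to fixed cost, $209.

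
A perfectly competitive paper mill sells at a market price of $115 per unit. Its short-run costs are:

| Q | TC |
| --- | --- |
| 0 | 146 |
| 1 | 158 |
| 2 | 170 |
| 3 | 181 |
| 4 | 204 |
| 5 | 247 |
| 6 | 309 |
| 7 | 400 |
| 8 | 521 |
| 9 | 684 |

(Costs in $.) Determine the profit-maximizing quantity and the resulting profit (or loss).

Q = 7; profit = $405

Tabulate TR − TC: Q=0: -146; Q=1: -43; Q=2: 60; Q=3: 164; Q=4: 256; Q=5: 328; Q=6: 381; Q=7: 405; Q=8: 399; Q=9: 351.
Profit is maximized at Q = 7. AVC there is 254/7 = $36.29 ≤ P, so producing beats shutting down (which would give -$146).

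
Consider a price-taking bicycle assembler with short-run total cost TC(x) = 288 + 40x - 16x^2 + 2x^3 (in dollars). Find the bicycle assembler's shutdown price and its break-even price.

Shutdown price = min AVC. AVC = 40 - 16x + 2x^2, with vertex at x = 4 and minimum $8.
ATC = 288/x + 40 - 16x + 2x^2. Setting dATC/dx = −288/x^2 − 16 + 4x = 0 gives x = 6 (since 4·6^3 − 16·6^2 = 288).
min ATC = 288/6 + 40 − 16·6 + 2·6^2 = $64. That is the break-even price.
For $8 ≤ P < $64 the firm produces at a loss; below $8 it shuts down.

Shutdown price = $8; break-even price = $64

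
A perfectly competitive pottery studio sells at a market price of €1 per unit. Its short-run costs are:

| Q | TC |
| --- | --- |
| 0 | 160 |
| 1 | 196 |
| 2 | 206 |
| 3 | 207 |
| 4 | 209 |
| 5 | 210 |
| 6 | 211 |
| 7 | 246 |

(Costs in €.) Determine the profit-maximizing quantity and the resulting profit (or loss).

Q = 0 (shut down); profit = -€160

Profit at each row (π = 1Q − TC): Q=0: -160; Q=1: -195; Q=2: -204; Q=3: -204; Q=4: -205; Q=5: -205; Q=6: -205; Q=7: -239.
Profit is highest at Q = 0. Equivalently, the lowest AVC in the table is 51/6 ≈ €8.50 at Q = 6, and P = €1 falls below it — price never covers variable cost, so the firm shuts down and loses only its fixed cost.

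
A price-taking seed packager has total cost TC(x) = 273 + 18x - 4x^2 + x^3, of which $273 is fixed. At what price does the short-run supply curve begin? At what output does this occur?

Short-run supply begins at min AVC. From VC = 18x - 4x^2 + x^3, AVC = 18 - 4x + x^2.
dAVC/dx = -4 + 2x = 0 gives x = 2. min AVC = 18 - 4·2 + 2^2 = 14.
The firm shuts down for any P below $14.

$14 per unit, at x = 2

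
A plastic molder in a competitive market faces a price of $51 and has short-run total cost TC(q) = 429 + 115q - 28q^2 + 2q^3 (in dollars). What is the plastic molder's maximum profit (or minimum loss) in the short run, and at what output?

Profit = -$173 at q = 8

AVC = 115 - 28q + 2q^2; min AVC = $17 at q = 7. Since P = $51 ≥ min AVC, the firm produces.
With MC = 115 - 56q + 6q^2, P = MC on the upward-sloping part at q* = 8.
TR = 51·8 = 408. TC = 429 + 152 = 581. Profit = 408 − 581 = -$173.
Shutting down would mean losing the fixed cost of $429, so operating at a loss of $173 is better by $256.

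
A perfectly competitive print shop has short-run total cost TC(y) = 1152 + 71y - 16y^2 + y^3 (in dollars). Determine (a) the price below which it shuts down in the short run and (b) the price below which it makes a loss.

AVC = 71 - 16y + y^2; minimized at y = 8, giving min AVC = $7. That is the shutdown price.
ATC = 1152/y + 71 - 16y + y^2. Setting dATC/dy = −1152/y^2 − 16 + 2y = 0 gives y = 12 (since 2·12^3 − 16·12^2 = 1152).
min ATC = 1152/12 + 71 − 16·12 + 12^2 = $119. That is the break-even price.
Between these two prices the firm operates at a loss; above $119 it earns a profit.

Shutdown price = $7; break-even price = $119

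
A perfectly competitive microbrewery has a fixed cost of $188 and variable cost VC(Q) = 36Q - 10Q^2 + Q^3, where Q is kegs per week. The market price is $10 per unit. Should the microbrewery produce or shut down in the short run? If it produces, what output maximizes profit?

Shut down

From TC, MC = TC'(Q) = 36 - 20Q + 3Q^2 and AVC = VC/Q = 36 - 10Q + Q^2.
AVC is minimized where dAVC/dQ = -10 + 2Q = 0, at Q = 5; min AVC = 36 - 10·5 + 5^2 = $11.
With P < min AVC ($10 < $11), every unit sold adds to the loss.
Shutting down limits the loss to fixed cost, $188.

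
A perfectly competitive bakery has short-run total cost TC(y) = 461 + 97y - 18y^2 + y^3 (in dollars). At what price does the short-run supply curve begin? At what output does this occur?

$16 per unit, at y = 9

The firm shuts down when price falls below the minimum of average variable cost. AVC = VC/y = 97 - 18y + y^2.
dAVC/dy = -18 + 2y = 0 gives y = 9. min AVC = 97 - 18·9 + 9^2 = 16.
For P < $16 the firm produces nothing.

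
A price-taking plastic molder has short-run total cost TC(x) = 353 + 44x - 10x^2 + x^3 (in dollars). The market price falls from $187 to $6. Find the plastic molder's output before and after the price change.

Output falls from 11 to 0 (the firm shuts down)

MC = 44 - 20x + 3x^2; the shutdown threshold is min AVC = $19 (at x = 5).
At P = $187 ≥ min AVC, set P = MC on the rising branch: x = 11.
At P = $6 < min AVC = $19, price no longer covers variable cost at any output, so the firm shuts down: x = 0.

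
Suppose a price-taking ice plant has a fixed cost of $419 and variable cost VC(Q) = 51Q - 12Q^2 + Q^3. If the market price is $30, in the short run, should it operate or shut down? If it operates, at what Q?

Variable cost is VC = 51Q - 12Q^2 + Q^3, so AVC = VC/Q = 51 - 12Q + Q^2 and MC = dTC/dQ = 51 - 24Q + 3Q^2.
AVC is minimized where dAVC/dQ = -12 + 2Q = 0, at Q = 6; min AVC = 51 - 12·6 + 6^2 = $15.
Because $30 ≥ $15, revenue can cover variable cost; the firm operates.
Solving P = MC: 21 - 24Q + 3Q^2 = 0 ⇒ Q = 1 or 7. On the upward-sloping branch, Q* = 7.
Check: AVC at Q = 7 is $16 ≤ P, so revenue covers variable cost.
Profit = P·Q − TC = 30·7 − 531 = -$321, a loss, but smaller than the $419 fixed cost the firm would lose by shutting down.

Produce at Q = 7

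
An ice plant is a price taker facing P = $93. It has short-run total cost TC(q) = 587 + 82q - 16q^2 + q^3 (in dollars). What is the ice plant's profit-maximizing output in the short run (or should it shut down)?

From TC, MC = TC'(q) = 82 - 32q + 3q^2 and AVC = VC/q = 82 - 16q + q^2.
The AVC parabola has its vertex at q = 16/2 = 8, where AVC = 82 - 16·8 + 8^2 = $18.
P = $93 exceeds min AVC = $18, so the firm stays open.
Set P = MC: 93 = 82 - 32q + 3q^2 → -11 - 32q + 3q^2 = 0. The roots are q = -1/3 and q = 11; the profit-maximizing output is on the rising part of MC, so q* = 11.
Check: AVC at q = 11 is $27 ≤ P, so revenue covers variable cost.
Profit = P·q − TC = 93·11 − 884 = $139.

Produce at q = 11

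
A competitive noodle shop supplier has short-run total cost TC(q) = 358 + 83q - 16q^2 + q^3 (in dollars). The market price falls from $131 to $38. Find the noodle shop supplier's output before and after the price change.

AVC = 83 - 16q + q^2, minimized at q = 8 where min AVC = $19. MC = 83 - 32q + 3q^2.
With P = $131 above the shutdown price, P = MC gives q = 12.
At P = $38 ≥ min AVC, set P = MC: q = 9. The firm stays open but cuts output.

Output falls from 12 to 9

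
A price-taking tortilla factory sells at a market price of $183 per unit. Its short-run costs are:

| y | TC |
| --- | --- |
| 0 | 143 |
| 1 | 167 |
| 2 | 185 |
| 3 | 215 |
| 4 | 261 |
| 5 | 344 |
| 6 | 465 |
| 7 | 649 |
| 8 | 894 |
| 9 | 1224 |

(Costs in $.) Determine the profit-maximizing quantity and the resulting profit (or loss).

y = 6; profit = $633

Compute π = P·y − TC at each output: y=0: -143; y=1: 16; y=2: 181; y=3: 334; y=4: 471; y=5: 571; y=6: 633; y=7: 632; y=8: 570; y=9: 423.
Profit is maximized at y = 6. AVC there is 322/6 = $53.67 ≤ P, so producing beats shutting down (which would give -$143).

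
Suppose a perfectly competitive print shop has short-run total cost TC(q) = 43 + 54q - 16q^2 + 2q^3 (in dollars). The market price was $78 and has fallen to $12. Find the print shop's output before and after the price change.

AVC = 54 - 16q + 2q^2, minimized at q = 4 where min AVC = $22. MC = 54 - 32q + 6q^2.
With P = $78 above the shutdown price, P = MC gives q = 6.
At P = $12 < min AVC = $22, price no longer covers variable cost at any output, so the firm shuts down: q = 0.

Output falls from 6 to 0 (the firm shuts down)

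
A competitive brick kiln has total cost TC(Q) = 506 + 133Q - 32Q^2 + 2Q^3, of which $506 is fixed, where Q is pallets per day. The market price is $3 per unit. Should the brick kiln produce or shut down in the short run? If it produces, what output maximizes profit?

Shut down

From TC, MC = TC'(Q) = 133 - 64Q + 6Q^2 and AVC = VC/Q = 133 - 32Q + 2Q^2.
The AVC parabola has its vertex at Q = 32/4 = 8, where AVC = 133 - 32·8 + 2·8^2 = $5.
P = $3 lies below min AVC = $5; no output level covers variable cost.
Best response: produce nothing and absorb the $506 fixed cost.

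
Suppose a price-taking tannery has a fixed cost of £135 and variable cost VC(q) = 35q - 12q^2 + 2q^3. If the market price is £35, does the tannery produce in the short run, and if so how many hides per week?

Strip out fixed cost: VC = 35q - 12q^2 + 2q^3. Then AVC = 35 - 12q + 2q^2 and MC = 35 - 24q + 6q^2.
AVC is minimized where dAVC/dq = -12 + 4q = 0, at q = 3; min AVC = 35 - 12·3 + 2·3^2 = £17.
Since P = £35 ≥ min AVC = £17, price covers variable cost and the firm should produce.
Set P = MC: 35 = 35 - 24q + 6q^2 → -24q + 6q^2 = 0. The roots are q = 0 and q = 4; the profit-maximizing output is on the rising part of MC, so q* = 4.
Check: AVC at q = 4 is £19 ≤ P, so revenue covers variable cost.
Profit = P·q − TC = 35·4 − 211 = -£71, a loss, but smaller than the £135 fixed cost the firm would lose by shutting down.

Produce at q = 4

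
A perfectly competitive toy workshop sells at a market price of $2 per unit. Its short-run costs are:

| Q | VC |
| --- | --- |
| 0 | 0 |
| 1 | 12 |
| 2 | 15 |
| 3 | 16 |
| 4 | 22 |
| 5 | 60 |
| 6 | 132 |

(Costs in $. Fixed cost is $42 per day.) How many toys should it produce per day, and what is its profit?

Q = 0 (shut down); profit = -$42

Compute π = P·Q − TC at each output: Q=0: -42; Q=1: -52; Q=2: -53; Q=3: -52; Q=4: -56; Q=5: -92; Q=6: -162.
Profit is highest at Q = 0. Equivalently, the lowest AVC in the table is 16/3 ≈ $5.33 at Q = 3, and P = $2 falls below it — price never covers variable cost, so the firm shuts down and loses only its fixed cost.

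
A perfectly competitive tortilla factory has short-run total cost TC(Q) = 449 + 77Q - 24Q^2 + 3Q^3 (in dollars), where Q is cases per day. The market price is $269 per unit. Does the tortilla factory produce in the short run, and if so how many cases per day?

Produce at Q = 8

From TC, MC = TC'(Q) = 77 - 48Q + 9Q^2 and AVC = VC/Q = 77 - 24Q + 3Q^2.
AVC is minimized where dAVC/dQ = -24 + 6Q = 0, at Q = 4; min AVC = 77 - 24·4 + 3·4^2 = $29.
P = $269 exceeds min AVC = $29, so the firm stays open.
Set P = MC: 269 = 77 - 48Q + 9Q^2 → -192 - 48Q + 9Q^2 = 0. The roots are Q = -8/3 and Q = 8; the profit-maximizing output is on the rising part of MC, so Q* = 8.
Check: AVC at Q = 8 is $77 ≤ P, so revenue covers variable cost.
Profit = P·Q − TC = 269·8 − 1065 = $1087.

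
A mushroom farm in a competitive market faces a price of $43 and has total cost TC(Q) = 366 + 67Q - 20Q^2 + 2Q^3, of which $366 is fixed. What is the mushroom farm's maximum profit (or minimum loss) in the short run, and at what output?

Profit = -$222 at Q = 6

AVC = 67 - 20Q + 2Q^2; min AVC = $17 at Q = 5. Since P = $43 ≥ min AVC, the firm produces.
With MC = 67 - 40Q + 6Q^2, P = MC on the upward-sloping part at Q* = 6.
TR = 43·6 = 258. TC = 366 + 114 = 480. Profit = 258 − 480 = -$222.
By producing, the firm covers all variable cost plus $144 of fixed cost; shutting down would lose the full $366.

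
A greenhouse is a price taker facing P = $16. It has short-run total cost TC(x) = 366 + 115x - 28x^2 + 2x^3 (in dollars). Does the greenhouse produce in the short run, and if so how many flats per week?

From TC, MC = TC'(x) = 115 - 56x + 6x^2 and AVC = VC/x = 115 - 28x + 2x^2.
AVC hits its minimum where MC = AVC, at x = 7, giving min AVC = 115 - 28·7 + 2·7^2 = $17.
Since P = $16 < min AVC = $17, price fails to cover variable cost at any output.
Shutting down limits the loss to fixed cost, $366.

Shut down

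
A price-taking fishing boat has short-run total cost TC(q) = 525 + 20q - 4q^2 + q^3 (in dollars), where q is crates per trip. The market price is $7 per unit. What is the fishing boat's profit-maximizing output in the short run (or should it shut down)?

Shut down

From TC, MC = TC'(q) = 20 - 8q + 3q^2 and AVC = VC/q = 20 - 4q + q^2.
AVC is minimized where dAVC/dq = -4 + 2q = 0, at q = 2; min AVC = 20 - 4·2 + 2^2 = $16.
Since P = $7 < min AVC = $16, price fails to cover variable cost at any output.
The firm minimizes its loss by shutting down and losing only its fixed cost of $525.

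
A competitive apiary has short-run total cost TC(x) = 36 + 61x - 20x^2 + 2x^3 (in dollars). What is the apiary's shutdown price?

The shutdown price is the minimum of AVC. VC = 61x - 20x^2 + 2x^3, so AVC = 61 - 20x + 2x^2.
At the minimum of AVC, MC = AVC. MC = 61 - 40x + 6x^2; setting MC = AVC gives 4x^2 - 20x = 0, so x = 5. min AVC = 11.
The firm shuts down for any P below $11.

$11 per unit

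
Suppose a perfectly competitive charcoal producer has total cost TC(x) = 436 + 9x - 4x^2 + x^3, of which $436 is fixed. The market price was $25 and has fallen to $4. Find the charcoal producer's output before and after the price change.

MC = 9 - 8x + 3x^2; the shutdown threshold is min AVC = $5 (at x = 2).
At P = $25 ≥ min AVC, set P = MC on the rising branch: x = 4.
At P = $4 < min AVC = $5, price no longer covers variable cost at any output, so the firm shuts down: x = 0.

Output falls from 4 to 0 (the firm shuts down)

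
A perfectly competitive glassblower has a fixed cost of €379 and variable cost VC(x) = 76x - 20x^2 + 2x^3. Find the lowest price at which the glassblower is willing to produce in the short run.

€26 per unit

The shutdown price is the minimum of AVC. VC = 76x - 20x^2 + 2x^3, so AVC = 76 - 20x + 2x^2.
dAVC/dx = -20 + 4x = 0 gives x = 5. min AVC = 76 - 20·5 + 2·5^2 = 26.
So the shutdown price is €26.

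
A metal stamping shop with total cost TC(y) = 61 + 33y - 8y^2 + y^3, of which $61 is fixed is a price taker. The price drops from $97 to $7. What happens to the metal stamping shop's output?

Output falls from 8 to 0 (the firm shuts down)

MC = 33 - 16y + 3y^2; the shutdown threshold is min AVC = $17 (at y = 4).
At P = $97 ≥ min AVC, set P = MC on the rising branch: y = 8.
At P = $7 < min AVC = $17, price no longer covers variable cost at any output, so the firm shuts down: y = 0.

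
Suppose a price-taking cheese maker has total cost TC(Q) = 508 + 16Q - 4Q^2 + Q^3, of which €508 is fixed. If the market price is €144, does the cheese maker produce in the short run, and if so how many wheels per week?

Produce at Q = 8

From TC, MC = TC'(Q) = 16 - 8Q + 3Q^2 and AVC = VC/Q = 16 - 4Q + Q^2.
AVC hits its minimum where MC = AVC, at Q = 2, giving min AVC = 16 - 4·2 + 2^2 = €12.
Because €144 ≥ €12, revenue can cover variable cost; the firm operates.
P = MC gives -128 - 8Q + 3Q^2 = 0, with roots -16/3 and 8. Take the larger (rising MC): Q* = 8.
Check: AVC at Q = 8 is €48 ≤ P, so revenue covers variable cost.
Profit = P·Q − TC = 144·8 − 892 = €260.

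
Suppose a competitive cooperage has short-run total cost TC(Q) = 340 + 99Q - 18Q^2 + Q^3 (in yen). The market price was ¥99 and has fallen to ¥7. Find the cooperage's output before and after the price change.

Output falls from 12 to 0 (the firm shuts down)

MC = 99 - 36Q + 3Q^2; the shutdown threshold is min AVC = ¥18 (at Q = 9).
At P = ¥99 ≥ min AVC, set P = MC on the rising branch: Q = 12.
At P = ¥7 < min AVC = ¥18, price no longer covers variable cost at any output, so the firm shuts down: Q = 0.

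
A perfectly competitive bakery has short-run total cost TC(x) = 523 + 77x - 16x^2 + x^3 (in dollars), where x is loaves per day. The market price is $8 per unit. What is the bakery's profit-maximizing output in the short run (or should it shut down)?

From TC, MC = TC'(x) = 77 - 32x + 3x^2 and AVC = VC/x = 77 - 16x + x^2.
The AVC parabola has its vertex at x = 16/2 = 8, where AVC = 77 - 16·8 + 8^2 = $13.
With P < min AVC ($8 < $13), every unit sold adds to the loss.
Shutting down limits the loss to fixed cost, $523.

Shut down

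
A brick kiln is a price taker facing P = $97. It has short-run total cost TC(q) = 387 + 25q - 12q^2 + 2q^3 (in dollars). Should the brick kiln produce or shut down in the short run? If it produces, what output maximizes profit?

Produce at q = 6

From TC, MC = TC'(q) = 25 - 24q + 6q^2 and AVC = VC/q = 25 - 12q + 2q^2.
The AVC parabola has its vertex at q = 12/4 = 3, where AVC = 25 - 12·3 + 2·3^2 = $7.
Since P = $97 ≥ min AVC = $7, price covers variable cost and the firm should produce.
P = MC gives -72 - 24q + 6q^2 = 0, with roots -2 and 6. Take the larger (rising MC): q* = 6.
Check: AVC at q = 6 is $25 ≤ P, so revenue covers variable cost.
Profit = P·q − TC = 97·6 − 537 = $45.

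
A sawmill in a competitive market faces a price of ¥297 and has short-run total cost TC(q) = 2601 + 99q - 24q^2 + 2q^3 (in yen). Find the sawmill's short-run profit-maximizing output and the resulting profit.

AVC = 99 - 24q + 2q^2 has its minimum ¥27 at q = 6; price ¥297 clears that bar, so the firm operates.
MC = 99 - 48q + 6q^2. Setting P = MC and taking the root on the rising branch gives q* = 11.
TR = 297·11 = 3267. TC = 2601 + 847 = 3448. Profit = 3267 − 3448 = -¥181.
By producing, the firm covers all variable cost plus ¥2420 of fixed cost; shutting down would lose the full ¥2601.

Profit = -¥181 at q = 11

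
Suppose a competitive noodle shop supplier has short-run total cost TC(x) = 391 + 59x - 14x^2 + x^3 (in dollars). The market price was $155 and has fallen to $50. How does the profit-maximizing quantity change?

Output falls from 12 to 9

MC = 59 - 28x + 3x^2; the shutdown threshold is min AVC = $10 (at x = 7).
At P = $155 ≥ min AVC, set P = MC on the rising branch: x = 12.
At P = $50 ≥ min AVC, set P = MC: x = 9. The firm stays open but cuts output.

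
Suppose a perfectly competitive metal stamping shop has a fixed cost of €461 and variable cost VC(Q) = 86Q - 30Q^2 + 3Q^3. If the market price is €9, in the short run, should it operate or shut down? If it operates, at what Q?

Shut down

Strip out fixed cost: VC = 86Q - 30Q^2 + 3Q^3. Then AVC = 86 - 30Q + 3Q^2 and MC = 86 - 60Q + 9Q^2.
AVC is minimized where dAVC/dQ = -30 + 6Q = 0, at Q = 5; min AVC = 86 - 30·5 + 3·5^2 = €11.
With P < min AVC (€9 < €11), every unit sold adds to the loss.
Shutting down limits the loss to fixed cost, €461.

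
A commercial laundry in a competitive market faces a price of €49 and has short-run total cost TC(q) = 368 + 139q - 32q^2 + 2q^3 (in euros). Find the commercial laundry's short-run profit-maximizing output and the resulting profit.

AVC = 139 - 32q + 2q^2; min AVC = €11 at q = 8. Since P = €49 ≥ min AVC, the firm produces.
MC = 139 - 64q + 6q^2. Setting P = MC and taking the root on the rising branch gives q* = 9.
TR = 49·9 = 441. TC = 368 + 117 = 485. Profit = 441 − 485 = -€44.
By producing, the firm covers all variable cost plus €324 of fixed cost; shutting down would lose the full €368.

Profit = -€44 at q = 9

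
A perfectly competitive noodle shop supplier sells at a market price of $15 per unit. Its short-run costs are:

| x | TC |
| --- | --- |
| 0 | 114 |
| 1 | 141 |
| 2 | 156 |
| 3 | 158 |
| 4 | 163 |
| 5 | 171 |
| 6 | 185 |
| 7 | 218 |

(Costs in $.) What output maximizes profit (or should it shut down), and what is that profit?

x = 6; profit = -$95

Tabulate TR − TC: x=0: -114; x=1: -126; x=2: -126; x=3: -113; x=4: -103; x=5: -96; x=6: -95; x=7: -113.
Profit is maximized at x = 6. AVC there is 71/6 = $11.83 ≤ P, so producing beats shutting down (which would give -$114).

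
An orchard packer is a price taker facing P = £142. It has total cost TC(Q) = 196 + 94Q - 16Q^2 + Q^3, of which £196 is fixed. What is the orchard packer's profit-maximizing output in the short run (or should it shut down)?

Produce at Q = 12

Strip out fixed cost: VC = 94Q - 16Q^2 + Q^3. Then AVC = 94 - 16Q + Q^2 and MC = 94 - 32Q + 3Q^2.
AVC hits its minimum where MC = AVC, at Q = 8, giving min AVC = 94 - 16·8 + 8^2 = £30.
P = £142 exceeds min AVC = £30, so the firm stays open.
P = MC gives -48 - 32Q + 3Q^2 = 0, with roots -4/3 and 12. Take the larger (rising MC): Q* = 12.
Check: AVC at Q = 12 is £46 ≤ P, so revenue covers variable cost.
Profit = P·Q − TC = 142·12 − 748 = £956.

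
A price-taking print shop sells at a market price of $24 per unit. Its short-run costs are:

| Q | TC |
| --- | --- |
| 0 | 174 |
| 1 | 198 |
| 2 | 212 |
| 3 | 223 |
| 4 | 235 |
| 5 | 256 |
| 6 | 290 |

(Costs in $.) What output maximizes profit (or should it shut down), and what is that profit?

Tabulate TR − TC: Q=0: -174; Q=1: -174; Q=2: -164; Q=3: -151; Q=4: -139; Q=5: -136; Q=6: -146.
Profit is maximized at Q = 5. AVC there is 82/5 = $16.40 ≤ P, so producing beats shutting down (which would give -$174).

Q = 5; profit = -$136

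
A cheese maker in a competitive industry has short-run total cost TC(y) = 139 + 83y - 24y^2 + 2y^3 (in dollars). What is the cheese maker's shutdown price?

The firm shuts down when price falls below the minimum of average variable cost. AVC = VC/y = 83 - 24y + 2y^2.
dAVC/dy = -24 + 4y = 0 gives y = 6. min AVC = 83 - 24·6 + 2·6^2 = 11.
So the shutdown price is $11.

$11 per unit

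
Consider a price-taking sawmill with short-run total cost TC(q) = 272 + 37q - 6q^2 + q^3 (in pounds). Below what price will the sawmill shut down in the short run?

£28 per unit

Short-run supply begins at min AVC. From VC = 37q - 6q^2 + q^3, AVC = 37 - 6q + q^2.
At the minimum of AVC, MC = AVC. MC = 37 - 12q + 3q^2; setting MC = AVC gives 2q^2 - 6q = 0, so q = 3. min AVC = 28.
The firm shuts down for any P below £28.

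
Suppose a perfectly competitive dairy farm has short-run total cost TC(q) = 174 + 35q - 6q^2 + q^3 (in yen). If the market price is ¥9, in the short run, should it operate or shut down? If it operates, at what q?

Shut down

From TC, MC = TC'(q) = 35 - 12q + 3q^2 and AVC = VC/q = 35 - 6q + q^2.
The AVC parabola has its vertex at q = 6/2 = 3, where AVC = 35 - 6·3 + 3^2 = ¥26.
Since P = ¥9 < min AVC = ¥26, price fails to cover variable cost at any output.
Shutting down limits the loss to fixed cost, ¥174.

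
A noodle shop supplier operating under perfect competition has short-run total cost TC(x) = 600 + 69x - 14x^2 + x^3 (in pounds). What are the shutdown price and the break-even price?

Shutdown price = £20; break-even price = £89

Shutdown price = min AVC. AVC = 69 - 14x + x^2, with vertex at x = 7 and minimum £20.
ATC = 600/x + 69 - 14x + x^2. Setting dATC/dx = −600/x^2 − 14 + 2x = 0 gives x = 10 (since 2·10^3 − 14·10^2 = 600).
min ATC = 600/10 + 69 − 14·10 + 10^2 = £89. That is the break-even price.
For £20 ≤ P < £89 the firm produces at a loss; below £20 it shuts down.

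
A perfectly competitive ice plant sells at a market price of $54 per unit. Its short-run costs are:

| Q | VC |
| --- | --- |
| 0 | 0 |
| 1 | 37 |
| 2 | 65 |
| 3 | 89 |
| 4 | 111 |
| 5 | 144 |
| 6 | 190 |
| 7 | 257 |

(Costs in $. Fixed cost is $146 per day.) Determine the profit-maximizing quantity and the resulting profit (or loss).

Compute π = P·Q − TC at each output: Q=0: -146; Q=1: -129; Q=2: -103; Q=3: -73; Q=4: -41; Q=5: -20; Q=6: -12; Q=7: -25.
Profit is maximized at Q = 6. AVC there is 190/6 = $31.67 ≤ P, so producing beats shutting down (which would give -$146).

Q = 6; profit = -$12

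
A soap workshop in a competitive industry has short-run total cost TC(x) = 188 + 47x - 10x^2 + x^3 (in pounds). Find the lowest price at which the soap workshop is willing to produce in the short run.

The firm shuts down when price falls below the minimum of average variable cost. AVC = VC/x = 47 - 10x + x^2.
dAVC/dx = -10 + 2x = 0 gives x = 5. min AVC = 47 - 10·5 + 5^2 = 22.
For P < £22 the firm produces nothing.

£22 per unit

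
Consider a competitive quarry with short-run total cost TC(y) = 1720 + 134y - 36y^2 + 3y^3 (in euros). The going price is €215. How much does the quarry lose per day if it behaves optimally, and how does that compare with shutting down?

Profit = -€262 at y = 9

AVC = 134 - 36y + 3y^2; min AVC = €26 at y = 6. Since P = €215 ≥ min AVC, the firm produces.
MC = 134 - 72y + 9y^2. Setting P = MC and taking the root on the rising branch gives y* = 9.
TR = 215·9 = 1935. TC = 1720 + 477 = 2197. Profit = 1935 − 2197 = -€262.
Shutting down would mean losing the fixed cost of €1720, so operating at a loss of €262 is better by €1458.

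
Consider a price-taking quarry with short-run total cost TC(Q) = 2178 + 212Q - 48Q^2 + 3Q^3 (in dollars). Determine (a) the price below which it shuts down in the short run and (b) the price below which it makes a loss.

AVC = 212 - 48Q + 3Q^2; minimized at Q = 8, giving min AVC = $20. That is the shutdown price.
ATC = 2178/Q + 212 - 48Q + 3Q^2. Setting dATC/dQ = −2178/Q^2 − 48 + 6Q = 0 gives Q = 11 (since 6·11^3 − 48·11^2 = 2178).
min ATC = 2178/11 + 212 − 48·11 + 3·11^2 = $245. That is the break-even price.
For $20 ≤ P < $245 the firm produces at a loss; below $20 it shuts down.

Shutdown price = $20; break-even price = $245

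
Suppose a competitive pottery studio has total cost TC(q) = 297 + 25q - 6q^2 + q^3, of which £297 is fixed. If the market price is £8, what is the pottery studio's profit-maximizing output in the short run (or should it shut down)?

Shut down

Strip out fixed cost: VC = 25q - 6q^2 + q^3. Then AVC = 25 - 6q + q^2 and MC = 25 - 12q + 3q^2.
AVC hits its minimum where MC = AVC, at q = 3, giving min AVC = 25 - 6·3 + 3^2 = £16.
Since P = £8 < min AVC = £16, price fails to cover variable cost at any output.
The firm minimizes its loss by shutting down and losing only its fixed cost of £297.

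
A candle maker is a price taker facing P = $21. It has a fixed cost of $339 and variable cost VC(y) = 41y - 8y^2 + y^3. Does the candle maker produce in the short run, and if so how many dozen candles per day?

Strip out fixed cost: VC = 41y - 8y^2 + y^3. Then AVC = 41 - 8y + y^2 and MC = 41 - 16y + 3y^2.
AVC hits its minimum where MC = AVC, at y = 4, giving min AVC = 41 - 8·4 + 4^2 = $25.
P = $21 lies below min AVC = $25; no output level covers variable cost.
Best response: produce nothing and absorb the $339 fixed cost.

Shut down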